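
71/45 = 1.58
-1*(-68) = 68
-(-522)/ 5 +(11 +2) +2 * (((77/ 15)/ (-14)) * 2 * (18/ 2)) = 521/ 5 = 104.20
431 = 431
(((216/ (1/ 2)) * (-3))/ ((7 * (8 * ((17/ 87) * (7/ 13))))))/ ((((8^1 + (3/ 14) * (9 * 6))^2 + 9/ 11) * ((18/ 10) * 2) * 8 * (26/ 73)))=-628749/ 11255360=-0.06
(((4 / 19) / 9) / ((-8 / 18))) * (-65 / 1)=65 / 19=3.42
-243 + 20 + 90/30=-220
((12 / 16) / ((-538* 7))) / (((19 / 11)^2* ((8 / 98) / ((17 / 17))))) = -2541 / 3107488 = -0.00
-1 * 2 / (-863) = 0.00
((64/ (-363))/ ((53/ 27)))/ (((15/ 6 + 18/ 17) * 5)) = -0.01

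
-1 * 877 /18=-877 /18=-48.72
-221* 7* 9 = -13923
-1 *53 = -53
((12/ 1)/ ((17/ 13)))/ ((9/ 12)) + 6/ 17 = 214/ 17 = 12.59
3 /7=0.43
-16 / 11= -1.45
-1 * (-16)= 16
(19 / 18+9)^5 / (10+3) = 194264244901 / 24564384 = 7908.37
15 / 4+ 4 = 31 / 4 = 7.75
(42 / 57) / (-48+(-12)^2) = 0.01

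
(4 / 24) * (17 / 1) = 2.83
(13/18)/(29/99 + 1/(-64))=4576/1757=2.60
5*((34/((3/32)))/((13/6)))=10880/13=836.92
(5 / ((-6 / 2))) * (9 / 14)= -15 / 14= -1.07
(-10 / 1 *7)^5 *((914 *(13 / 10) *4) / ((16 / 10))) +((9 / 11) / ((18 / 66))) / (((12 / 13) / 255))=-19970077396685 / 4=-4992519349171.25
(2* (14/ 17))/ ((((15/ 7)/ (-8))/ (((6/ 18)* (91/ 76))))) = -35672/ 14535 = -2.45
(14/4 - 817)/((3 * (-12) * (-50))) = -1627/3600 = -0.45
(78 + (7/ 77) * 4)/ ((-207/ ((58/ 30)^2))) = -724942/ 512325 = -1.42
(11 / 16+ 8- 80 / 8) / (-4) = 21 / 64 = 0.33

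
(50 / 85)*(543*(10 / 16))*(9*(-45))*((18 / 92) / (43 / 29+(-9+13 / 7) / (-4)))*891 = -8949754303875 / 2075428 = -4312245.14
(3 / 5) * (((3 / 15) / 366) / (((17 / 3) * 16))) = 3 / 829600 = 0.00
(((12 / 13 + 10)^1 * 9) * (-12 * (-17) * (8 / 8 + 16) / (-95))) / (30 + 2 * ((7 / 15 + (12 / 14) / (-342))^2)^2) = -119.26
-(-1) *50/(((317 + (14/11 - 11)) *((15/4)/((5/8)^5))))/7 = 34375/58146816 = 0.00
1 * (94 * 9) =846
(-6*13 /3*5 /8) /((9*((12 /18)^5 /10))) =-8775 /64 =-137.11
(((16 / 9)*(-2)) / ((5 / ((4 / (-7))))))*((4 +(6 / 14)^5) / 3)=8636288 / 15882615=0.54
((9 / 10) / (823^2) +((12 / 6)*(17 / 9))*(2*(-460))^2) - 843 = 194867641352851 / 60959610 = 3196668.11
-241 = -241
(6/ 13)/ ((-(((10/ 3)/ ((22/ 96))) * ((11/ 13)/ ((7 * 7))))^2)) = -93639/ 12800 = -7.32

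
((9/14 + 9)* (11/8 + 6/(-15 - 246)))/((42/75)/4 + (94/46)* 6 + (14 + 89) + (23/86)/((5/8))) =1046980125/9301838392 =0.11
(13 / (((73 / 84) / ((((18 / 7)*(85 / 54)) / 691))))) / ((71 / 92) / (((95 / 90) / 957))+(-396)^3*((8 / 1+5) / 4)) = -772616 / 1779548172657651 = -0.00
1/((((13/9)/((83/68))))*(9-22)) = -747/11492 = -0.07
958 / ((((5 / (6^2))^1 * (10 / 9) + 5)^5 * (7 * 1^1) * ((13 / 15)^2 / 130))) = 1924035526747008 / 295504267255925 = 6.51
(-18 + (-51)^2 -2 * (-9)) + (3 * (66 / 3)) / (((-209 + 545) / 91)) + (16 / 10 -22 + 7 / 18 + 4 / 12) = 935711 / 360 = 2599.20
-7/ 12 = -0.58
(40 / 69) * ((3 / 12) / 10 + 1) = 41 / 69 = 0.59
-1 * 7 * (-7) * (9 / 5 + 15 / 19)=126.88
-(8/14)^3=-64/343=-0.19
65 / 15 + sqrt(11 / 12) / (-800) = 13 / 3- sqrt(33) / 4800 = 4.33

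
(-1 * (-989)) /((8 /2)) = 989 /4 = 247.25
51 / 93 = 17 / 31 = 0.55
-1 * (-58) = 58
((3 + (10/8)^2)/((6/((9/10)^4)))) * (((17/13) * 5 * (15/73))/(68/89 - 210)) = -9926793/3098700800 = -0.00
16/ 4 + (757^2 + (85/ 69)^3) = 188253682102/ 328509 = 573054.87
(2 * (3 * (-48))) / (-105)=96 / 35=2.74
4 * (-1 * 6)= -24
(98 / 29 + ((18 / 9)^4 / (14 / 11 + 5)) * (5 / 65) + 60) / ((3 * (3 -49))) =-826895 / 1794897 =-0.46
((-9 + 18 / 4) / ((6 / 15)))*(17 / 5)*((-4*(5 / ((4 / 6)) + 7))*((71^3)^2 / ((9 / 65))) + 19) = 2052486799123495.75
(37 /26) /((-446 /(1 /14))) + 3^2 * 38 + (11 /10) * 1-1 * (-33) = 305287707 /811720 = 376.10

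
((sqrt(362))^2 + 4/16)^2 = 2099601/16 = 131225.06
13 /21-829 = -17396 /21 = -828.38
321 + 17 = 338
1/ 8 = 0.12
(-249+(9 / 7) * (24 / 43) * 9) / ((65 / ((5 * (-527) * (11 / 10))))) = 84641997 / 7826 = 10815.49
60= 60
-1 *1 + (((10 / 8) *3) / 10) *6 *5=41 / 4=10.25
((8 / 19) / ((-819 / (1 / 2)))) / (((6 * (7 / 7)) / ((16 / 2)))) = -16 / 46683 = -0.00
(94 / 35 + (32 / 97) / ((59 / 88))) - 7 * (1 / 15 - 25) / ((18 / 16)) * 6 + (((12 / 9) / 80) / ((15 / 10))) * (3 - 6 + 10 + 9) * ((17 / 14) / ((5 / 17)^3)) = 212387445982 / 225343125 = 942.51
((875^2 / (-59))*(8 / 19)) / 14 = -437500 / 1121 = -390.28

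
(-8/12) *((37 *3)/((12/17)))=-629/6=-104.83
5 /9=0.56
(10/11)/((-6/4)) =-20/33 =-0.61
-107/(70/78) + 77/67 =-276896/2345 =-118.08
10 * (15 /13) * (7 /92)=525 /598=0.88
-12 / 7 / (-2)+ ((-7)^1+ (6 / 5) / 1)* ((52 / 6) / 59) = 32 / 6195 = 0.01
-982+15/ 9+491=-1468/ 3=-489.33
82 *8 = 656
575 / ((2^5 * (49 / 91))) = 7475 / 224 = 33.37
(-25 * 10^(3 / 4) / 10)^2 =125 * sqrt(10) / 2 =197.64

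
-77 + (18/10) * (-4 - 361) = -734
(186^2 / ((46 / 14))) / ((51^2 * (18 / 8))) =107632 / 59823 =1.80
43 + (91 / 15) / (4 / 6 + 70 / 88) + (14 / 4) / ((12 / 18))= 202261 / 3860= 52.40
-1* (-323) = 323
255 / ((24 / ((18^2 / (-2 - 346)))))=-2295 / 232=-9.89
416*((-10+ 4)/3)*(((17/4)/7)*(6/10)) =-10608/35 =-303.09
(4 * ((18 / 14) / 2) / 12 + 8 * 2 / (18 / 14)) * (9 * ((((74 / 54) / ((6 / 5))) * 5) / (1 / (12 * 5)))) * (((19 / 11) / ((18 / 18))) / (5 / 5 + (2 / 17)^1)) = 11400625 / 189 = 60320.77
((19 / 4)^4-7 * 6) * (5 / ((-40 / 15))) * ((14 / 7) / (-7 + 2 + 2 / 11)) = 363.52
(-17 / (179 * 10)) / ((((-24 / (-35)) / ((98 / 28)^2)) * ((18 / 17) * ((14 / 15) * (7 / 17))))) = -171955 / 412416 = -0.42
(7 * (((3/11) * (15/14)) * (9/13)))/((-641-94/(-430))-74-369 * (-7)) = 29025/38292254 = 0.00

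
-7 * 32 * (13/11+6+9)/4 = -9968/11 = -906.18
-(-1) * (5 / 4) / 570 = 1 / 456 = 0.00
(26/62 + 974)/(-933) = -10069/9641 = -1.04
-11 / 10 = -1.10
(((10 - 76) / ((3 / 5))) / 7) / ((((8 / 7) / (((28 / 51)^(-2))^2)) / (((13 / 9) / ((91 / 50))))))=-1033572375 / 8605184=-120.11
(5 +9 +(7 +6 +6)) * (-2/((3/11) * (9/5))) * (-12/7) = 4840/21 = 230.48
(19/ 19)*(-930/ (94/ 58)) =-26970/ 47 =-573.83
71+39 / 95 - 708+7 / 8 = -483143 / 760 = -635.71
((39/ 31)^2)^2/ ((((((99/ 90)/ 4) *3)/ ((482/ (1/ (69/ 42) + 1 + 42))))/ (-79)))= -27014636628720/ 10189207193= -2651.30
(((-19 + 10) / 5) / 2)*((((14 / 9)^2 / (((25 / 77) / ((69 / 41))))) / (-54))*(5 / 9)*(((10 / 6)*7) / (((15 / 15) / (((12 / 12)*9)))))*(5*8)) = 4859624 / 9963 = 487.77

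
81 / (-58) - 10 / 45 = -1.62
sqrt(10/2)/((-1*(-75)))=sqrt(5)/75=0.03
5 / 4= 1.25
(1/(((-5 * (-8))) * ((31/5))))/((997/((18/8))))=9/989024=0.00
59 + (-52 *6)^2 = 97403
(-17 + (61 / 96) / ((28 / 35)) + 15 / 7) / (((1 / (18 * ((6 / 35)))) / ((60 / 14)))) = -1020627 / 5488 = -185.97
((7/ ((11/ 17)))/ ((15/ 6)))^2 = 56644/ 3025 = 18.73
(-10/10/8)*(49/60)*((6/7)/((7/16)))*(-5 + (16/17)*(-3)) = 1.56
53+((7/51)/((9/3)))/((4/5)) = 32471/612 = 53.06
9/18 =1/2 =0.50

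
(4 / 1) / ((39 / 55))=220 / 39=5.64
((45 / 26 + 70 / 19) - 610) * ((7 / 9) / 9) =-232295 / 4446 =-52.25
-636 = -636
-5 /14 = -0.36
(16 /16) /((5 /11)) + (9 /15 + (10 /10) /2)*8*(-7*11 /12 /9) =-110 /27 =-4.07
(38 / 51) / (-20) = -19 / 510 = -0.04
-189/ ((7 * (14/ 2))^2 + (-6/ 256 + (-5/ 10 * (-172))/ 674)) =-8152704/ 103574029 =-0.08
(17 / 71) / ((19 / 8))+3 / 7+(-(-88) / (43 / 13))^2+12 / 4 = 12420017520 / 17460107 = 711.34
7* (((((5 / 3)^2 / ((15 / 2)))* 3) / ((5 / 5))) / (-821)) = -70 / 7389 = -0.01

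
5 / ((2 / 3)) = 15 / 2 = 7.50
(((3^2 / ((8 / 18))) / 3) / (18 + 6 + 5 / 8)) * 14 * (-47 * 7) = -248724 / 197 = -1262.56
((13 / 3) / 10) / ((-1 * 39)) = -1 / 90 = -0.01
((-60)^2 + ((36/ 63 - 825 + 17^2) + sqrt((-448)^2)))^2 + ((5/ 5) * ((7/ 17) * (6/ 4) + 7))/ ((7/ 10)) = 10277694713/ 833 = 12338168.92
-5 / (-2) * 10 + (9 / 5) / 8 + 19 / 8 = 138 / 5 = 27.60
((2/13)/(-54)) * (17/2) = -17/702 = -0.02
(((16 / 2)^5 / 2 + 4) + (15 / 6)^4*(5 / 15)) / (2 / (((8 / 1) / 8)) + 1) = 787249 / 144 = 5467.01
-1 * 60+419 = 359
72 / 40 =9 / 5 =1.80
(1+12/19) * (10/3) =310/57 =5.44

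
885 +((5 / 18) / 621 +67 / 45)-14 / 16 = 197987941 / 223560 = 885.61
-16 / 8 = -2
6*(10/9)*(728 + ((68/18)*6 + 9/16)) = 5008.19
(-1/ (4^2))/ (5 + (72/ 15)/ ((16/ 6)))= -0.01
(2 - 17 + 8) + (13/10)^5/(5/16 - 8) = -5752543/768750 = -7.48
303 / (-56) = -303 / 56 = -5.41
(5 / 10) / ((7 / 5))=5 / 14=0.36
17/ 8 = 2.12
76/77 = 0.99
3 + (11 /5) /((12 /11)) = 301 /60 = 5.02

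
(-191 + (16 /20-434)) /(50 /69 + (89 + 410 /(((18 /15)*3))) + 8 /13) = -3.06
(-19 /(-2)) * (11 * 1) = 209 /2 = 104.50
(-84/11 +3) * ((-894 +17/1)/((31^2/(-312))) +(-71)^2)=-23729025/961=-24692.01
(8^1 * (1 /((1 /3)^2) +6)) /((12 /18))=180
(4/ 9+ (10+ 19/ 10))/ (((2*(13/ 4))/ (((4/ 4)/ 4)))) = 1111/ 2340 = 0.47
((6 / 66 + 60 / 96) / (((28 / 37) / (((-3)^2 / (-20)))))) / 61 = -2997 / 429440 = -0.01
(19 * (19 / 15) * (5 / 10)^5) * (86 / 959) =15523 / 230160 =0.07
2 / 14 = 1 / 7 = 0.14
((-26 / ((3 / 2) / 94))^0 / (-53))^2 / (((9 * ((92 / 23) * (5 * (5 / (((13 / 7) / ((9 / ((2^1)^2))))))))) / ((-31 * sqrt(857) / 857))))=-403 * sqrt(857) / 34123661775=-0.00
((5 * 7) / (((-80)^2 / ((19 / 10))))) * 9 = 1197 / 12800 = 0.09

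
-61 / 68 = -0.90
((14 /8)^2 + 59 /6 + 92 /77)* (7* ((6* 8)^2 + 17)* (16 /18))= 10988669 /54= 203493.87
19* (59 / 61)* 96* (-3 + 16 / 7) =-1260.14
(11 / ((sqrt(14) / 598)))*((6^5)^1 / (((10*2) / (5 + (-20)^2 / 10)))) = 57544344*sqrt(14) / 7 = 30758745.68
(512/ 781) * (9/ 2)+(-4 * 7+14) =-8630/ 781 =-11.05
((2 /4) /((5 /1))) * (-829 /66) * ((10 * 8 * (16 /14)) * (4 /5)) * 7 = -106112 /165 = -643.10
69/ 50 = 1.38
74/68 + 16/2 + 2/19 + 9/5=35509/3230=10.99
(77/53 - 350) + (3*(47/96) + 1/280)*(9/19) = -392318867/1127840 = -347.85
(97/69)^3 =2.78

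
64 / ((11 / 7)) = 40.73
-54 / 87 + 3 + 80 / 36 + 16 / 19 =26995 / 4959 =5.44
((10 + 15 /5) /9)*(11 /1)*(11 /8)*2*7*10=55055 /18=3058.61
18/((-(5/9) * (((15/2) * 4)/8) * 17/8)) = -1728/425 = -4.07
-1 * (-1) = 1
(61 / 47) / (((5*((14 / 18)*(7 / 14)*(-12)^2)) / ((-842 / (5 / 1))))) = -25681 / 32900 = -0.78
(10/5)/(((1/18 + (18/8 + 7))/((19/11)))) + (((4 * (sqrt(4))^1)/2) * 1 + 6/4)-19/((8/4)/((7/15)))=15896/11055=1.44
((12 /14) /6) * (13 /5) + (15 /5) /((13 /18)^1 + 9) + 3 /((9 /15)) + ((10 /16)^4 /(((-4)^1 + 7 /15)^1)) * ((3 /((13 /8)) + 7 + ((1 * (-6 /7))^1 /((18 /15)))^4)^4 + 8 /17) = -3189001416699325351647773431 /10946538530925249523980800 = -291.33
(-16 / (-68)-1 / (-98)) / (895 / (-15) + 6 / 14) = -0.00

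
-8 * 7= -56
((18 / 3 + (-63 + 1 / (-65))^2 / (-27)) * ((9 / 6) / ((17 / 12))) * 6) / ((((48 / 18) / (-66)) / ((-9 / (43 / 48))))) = -688255416288 / 3088475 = -222846.36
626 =626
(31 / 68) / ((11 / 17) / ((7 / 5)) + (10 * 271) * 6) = 217 / 7739980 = 0.00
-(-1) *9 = 9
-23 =-23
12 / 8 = 3 / 2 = 1.50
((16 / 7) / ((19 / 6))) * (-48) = -4608 / 133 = -34.65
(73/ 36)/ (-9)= -73/ 324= -0.23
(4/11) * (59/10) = 118/55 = 2.15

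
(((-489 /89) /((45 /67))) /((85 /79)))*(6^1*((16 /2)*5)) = -1824.74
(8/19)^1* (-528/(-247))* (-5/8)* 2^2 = -10560/4693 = -2.25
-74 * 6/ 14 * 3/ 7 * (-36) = 23976/ 49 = 489.31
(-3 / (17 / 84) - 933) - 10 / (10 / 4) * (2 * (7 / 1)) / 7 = -16249 / 17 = -955.82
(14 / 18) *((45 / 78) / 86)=35 / 6708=0.01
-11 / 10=-1.10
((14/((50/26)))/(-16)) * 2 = -91/100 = -0.91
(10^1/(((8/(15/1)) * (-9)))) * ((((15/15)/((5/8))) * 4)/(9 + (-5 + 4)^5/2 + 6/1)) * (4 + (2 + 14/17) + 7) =-18800/1479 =-12.71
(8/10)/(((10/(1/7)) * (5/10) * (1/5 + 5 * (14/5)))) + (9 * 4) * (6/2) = 108.00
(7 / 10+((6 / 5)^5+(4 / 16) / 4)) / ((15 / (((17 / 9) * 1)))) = 2763197 / 6750000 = 0.41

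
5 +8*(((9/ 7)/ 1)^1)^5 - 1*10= 388357/ 16807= 23.11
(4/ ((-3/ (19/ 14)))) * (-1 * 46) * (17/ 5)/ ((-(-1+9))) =-7429/ 210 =-35.38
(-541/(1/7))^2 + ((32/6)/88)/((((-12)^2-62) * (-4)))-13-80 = 77614985711/5412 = 14341276.00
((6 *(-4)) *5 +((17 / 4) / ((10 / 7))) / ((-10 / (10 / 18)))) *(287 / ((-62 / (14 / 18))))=173816671 / 401760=432.64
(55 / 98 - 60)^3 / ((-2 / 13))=2569396578125 / 1882384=1364969.41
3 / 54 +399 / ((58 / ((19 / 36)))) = 7697 / 2088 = 3.69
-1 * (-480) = 480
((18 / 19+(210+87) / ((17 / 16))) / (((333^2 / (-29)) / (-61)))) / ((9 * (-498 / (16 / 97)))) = -142454032 / 865091551491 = -0.00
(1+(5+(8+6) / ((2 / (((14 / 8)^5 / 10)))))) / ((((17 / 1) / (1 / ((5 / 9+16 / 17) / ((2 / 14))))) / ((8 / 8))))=1611801 / 16414720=0.10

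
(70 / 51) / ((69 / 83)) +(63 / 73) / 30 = 1.68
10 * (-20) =-200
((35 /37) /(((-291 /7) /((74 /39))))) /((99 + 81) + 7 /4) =-1960 /8250723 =-0.00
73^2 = 5329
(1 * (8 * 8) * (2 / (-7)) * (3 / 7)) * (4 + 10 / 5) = -2304 / 49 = -47.02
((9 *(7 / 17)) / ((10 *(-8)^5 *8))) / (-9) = 7 / 44564480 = 0.00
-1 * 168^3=-4741632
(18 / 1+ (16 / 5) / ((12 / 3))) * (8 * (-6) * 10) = -9024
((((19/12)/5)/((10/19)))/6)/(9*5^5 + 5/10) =361/101251800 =0.00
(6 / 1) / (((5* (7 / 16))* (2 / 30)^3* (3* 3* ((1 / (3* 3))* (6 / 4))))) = 43200 / 7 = 6171.43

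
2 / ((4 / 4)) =2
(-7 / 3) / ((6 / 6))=-7 / 3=-2.33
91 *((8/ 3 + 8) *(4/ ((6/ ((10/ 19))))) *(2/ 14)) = 8320/ 171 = 48.65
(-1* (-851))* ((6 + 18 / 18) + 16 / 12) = 7091.67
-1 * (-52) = 52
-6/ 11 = -0.55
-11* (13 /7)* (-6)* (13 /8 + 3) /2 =15873 /56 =283.45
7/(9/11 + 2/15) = 1155/157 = 7.36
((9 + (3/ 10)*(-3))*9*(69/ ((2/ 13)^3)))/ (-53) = -110511297/ 4240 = -26063.99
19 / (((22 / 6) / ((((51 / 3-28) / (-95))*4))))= 12 / 5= 2.40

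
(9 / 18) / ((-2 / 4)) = -1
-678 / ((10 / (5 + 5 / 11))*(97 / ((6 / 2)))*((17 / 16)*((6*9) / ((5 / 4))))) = -4520 / 18139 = -0.25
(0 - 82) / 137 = -82 / 137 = -0.60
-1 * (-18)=18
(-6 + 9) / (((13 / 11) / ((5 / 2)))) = 165 / 26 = 6.35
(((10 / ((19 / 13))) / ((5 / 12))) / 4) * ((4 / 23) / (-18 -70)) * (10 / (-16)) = 195 / 38456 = 0.01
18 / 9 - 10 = -8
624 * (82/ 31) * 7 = 358176/ 31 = 11554.06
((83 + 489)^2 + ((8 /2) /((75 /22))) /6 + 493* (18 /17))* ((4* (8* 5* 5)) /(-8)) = -294935576 /9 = -32770619.56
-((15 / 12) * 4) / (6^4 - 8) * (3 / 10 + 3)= -33 / 2576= -0.01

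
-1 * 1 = -1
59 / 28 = 2.11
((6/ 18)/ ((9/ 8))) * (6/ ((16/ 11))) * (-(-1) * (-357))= -1309/ 3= -436.33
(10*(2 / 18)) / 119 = 10 / 1071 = 0.01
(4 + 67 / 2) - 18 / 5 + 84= 1179 / 10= 117.90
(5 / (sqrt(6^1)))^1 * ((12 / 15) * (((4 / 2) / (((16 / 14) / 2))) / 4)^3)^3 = 40353607 * sqrt(6) / 314572800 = 0.31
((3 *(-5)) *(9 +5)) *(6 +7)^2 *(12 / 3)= -141960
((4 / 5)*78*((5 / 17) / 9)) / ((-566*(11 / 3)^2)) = -156 / 582131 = -0.00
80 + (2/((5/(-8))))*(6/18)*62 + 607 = 9313/15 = 620.87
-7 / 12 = -0.58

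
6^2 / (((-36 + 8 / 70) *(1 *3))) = -105 / 314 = -0.33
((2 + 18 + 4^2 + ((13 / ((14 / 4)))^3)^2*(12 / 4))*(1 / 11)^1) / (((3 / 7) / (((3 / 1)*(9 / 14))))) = 4189422114 / 1294139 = 3237.23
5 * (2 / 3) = 10 / 3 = 3.33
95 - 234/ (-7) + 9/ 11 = 9952/ 77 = 129.25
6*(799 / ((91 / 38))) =2001.89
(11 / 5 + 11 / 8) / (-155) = -143 / 6200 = -0.02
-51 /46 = -1.11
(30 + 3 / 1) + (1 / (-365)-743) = -259151 / 365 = -710.00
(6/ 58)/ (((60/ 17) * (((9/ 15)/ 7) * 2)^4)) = 5102125/ 150336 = 33.94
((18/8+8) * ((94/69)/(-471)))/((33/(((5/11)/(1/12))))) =-19270/3932379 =-0.00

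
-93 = -93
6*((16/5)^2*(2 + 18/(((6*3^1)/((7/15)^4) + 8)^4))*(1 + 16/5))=604418315743734499689377472/1171135438954270489962025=516.10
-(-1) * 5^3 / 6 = 125 / 6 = 20.83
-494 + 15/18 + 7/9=-8863/18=-492.39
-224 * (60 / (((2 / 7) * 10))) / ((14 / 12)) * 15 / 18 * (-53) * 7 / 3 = 415520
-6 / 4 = -3 / 2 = -1.50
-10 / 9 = -1.11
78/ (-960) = -13/ 160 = -0.08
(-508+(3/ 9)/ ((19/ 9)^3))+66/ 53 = -184206143/ 363527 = -506.72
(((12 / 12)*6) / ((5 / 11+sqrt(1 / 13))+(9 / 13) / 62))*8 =585723424 / 3667343 - 96745792*sqrt(13) / 3667343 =64.60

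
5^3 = 125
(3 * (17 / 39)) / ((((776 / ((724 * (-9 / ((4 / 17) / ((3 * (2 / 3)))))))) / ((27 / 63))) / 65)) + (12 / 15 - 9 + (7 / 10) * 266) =-6578267 / 2716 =-2422.04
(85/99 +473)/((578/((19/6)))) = 222832/85833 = 2.60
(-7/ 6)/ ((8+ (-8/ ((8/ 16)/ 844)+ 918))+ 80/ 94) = 329/ 3546756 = 0.00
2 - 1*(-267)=269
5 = 5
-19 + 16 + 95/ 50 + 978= 976.90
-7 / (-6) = 7 / 6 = 1.17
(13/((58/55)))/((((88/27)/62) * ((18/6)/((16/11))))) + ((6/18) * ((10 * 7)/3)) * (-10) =103130/2871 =35.92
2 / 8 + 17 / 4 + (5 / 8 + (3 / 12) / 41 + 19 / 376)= 9985 / 1927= 5.18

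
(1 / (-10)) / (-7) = 1 / 70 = 0.01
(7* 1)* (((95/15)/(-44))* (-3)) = 133/44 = 3.02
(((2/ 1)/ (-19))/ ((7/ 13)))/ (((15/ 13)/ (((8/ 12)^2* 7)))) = -1352/ 2565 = -0.53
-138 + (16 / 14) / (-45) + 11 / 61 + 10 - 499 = -12044828 / 19215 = -626.85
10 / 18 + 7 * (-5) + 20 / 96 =-2465 / 72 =-34.24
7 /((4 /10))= 17.50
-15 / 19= -0.79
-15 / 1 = -15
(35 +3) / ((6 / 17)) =323 / 3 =107.67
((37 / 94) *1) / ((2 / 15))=555 / 188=2.95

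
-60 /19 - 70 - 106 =-179.16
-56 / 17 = -3.29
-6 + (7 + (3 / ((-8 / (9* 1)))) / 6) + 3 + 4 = 119 / 16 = 7.44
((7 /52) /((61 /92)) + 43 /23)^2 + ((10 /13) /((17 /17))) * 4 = 7.37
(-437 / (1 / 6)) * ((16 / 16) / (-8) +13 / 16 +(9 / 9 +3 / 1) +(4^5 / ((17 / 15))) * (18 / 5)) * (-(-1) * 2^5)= -4646241684 / 17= -273308334.35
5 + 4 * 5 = 25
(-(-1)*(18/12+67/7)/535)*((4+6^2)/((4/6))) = 930/749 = 1.24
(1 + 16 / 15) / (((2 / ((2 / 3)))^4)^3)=31 / 7971615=0.00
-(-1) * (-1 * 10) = -10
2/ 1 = 2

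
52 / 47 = 1.11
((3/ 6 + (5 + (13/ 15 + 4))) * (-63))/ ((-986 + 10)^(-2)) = -622127385.60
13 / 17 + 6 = 115 / 17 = 6.76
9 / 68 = 0.13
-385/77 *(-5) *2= 50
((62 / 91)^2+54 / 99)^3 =1.03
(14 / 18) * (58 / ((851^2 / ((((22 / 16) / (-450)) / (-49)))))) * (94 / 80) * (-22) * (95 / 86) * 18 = -3133537 / 1569488407200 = -0.00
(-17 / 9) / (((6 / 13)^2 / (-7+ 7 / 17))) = 4732 / 81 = 58.42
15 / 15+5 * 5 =26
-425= -425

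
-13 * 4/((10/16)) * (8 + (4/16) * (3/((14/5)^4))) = -16005431/24010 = -666.62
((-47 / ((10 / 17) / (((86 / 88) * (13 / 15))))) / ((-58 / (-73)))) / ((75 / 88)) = -32604793 / 326250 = -99.94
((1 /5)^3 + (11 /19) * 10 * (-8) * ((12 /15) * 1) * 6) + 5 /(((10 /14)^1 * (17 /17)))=-511356 /2375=-215.31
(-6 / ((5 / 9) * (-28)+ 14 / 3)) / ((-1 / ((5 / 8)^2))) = -675 / 3136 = -0.22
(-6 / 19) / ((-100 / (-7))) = -21 / 950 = -0.02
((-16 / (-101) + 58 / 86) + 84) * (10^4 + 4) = 3685763716 / 4343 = 848667.68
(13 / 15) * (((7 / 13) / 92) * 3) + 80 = 36807 / 460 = 80.02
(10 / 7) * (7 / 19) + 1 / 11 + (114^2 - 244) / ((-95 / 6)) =-840987 / 1045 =-804.77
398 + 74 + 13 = 485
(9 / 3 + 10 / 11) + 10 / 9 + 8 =1289 / 99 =13.02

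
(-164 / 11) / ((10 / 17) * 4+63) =-0.23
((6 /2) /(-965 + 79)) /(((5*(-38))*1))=0.00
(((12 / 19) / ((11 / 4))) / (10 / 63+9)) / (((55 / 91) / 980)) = 53936064 / 1326523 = 40.66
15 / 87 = 5 / 29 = 0.17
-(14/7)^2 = -4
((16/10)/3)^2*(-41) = -2624/225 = -11.66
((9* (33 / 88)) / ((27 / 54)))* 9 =243 / 4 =60.75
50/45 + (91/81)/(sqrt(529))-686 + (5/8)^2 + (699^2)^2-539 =28464366958475311/119232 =238730935977.55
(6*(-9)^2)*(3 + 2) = 2430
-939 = -939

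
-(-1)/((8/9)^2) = 81/64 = 1.27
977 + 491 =1468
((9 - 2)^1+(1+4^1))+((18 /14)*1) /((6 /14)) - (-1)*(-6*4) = -9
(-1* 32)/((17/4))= -128/17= -7.53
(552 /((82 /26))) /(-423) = -2392 /5781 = -0.41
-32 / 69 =-0.46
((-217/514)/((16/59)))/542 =-12803/4457408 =-0.00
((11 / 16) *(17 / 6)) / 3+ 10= 3067 / 288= 10.65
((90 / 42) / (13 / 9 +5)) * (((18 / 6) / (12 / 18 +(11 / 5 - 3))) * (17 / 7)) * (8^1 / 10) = -20655 / 1421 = -14.54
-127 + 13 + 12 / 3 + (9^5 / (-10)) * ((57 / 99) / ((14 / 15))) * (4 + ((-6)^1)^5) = 2179903463 / 77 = 28310434.58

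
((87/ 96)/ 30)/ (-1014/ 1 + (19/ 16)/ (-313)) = -9077/ 304687860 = -0.00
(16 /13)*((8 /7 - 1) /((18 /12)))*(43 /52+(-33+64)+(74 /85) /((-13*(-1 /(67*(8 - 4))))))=251432 /43095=5.83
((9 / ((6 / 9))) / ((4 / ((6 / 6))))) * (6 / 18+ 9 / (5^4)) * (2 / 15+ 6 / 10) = 5379 / 6250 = 0.86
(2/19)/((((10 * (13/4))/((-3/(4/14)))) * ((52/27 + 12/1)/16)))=-2268/58045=-0.04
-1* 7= -7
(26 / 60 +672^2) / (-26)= -13547533 / 780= -17368.63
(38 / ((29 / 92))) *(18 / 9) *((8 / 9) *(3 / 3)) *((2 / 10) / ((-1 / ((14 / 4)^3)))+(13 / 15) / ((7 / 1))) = -49636208 / 27405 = -1811.21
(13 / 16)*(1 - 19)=-14.62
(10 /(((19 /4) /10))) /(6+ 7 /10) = 4000 /1273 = 3.14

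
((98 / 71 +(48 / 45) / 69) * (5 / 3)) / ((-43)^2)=102566 / 81524259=0.00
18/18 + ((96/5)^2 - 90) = 6991/25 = 279.64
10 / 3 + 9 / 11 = 137 / 33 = 4.15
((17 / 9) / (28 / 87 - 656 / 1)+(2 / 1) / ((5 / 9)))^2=9473536123921 / 732154035600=12.94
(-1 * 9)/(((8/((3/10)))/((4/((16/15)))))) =-81/64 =-1.27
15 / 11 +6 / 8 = 93 / 44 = 2.11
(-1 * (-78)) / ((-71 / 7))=-546 / 71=-7.69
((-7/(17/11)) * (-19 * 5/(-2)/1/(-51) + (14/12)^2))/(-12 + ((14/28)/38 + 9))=384769/590427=0.65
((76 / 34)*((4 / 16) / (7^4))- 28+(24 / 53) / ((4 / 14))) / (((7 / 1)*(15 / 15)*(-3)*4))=38095531 / 121144856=0.31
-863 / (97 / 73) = -62999 / 97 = -649.47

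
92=92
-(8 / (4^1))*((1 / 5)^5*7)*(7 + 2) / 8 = -63 / 12500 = -0.01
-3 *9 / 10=-27 / 10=-2.70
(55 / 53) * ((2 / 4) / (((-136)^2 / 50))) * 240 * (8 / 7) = 41250 / 107219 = 0.38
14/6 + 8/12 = 3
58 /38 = 29 /19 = 1.53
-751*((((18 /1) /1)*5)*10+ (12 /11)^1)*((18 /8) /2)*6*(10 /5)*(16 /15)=-535961664 /55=-9744757.53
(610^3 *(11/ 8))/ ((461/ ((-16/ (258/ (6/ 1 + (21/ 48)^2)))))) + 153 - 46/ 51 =-2801527880841/ 10783712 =-259792.54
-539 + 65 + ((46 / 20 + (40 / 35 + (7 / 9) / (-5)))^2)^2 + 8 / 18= -56203149280319 / 157529610000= -356.78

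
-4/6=-2/3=-0.67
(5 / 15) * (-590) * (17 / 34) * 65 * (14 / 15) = -53690 / 9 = -5965.56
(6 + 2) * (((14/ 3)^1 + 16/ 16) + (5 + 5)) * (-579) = -72568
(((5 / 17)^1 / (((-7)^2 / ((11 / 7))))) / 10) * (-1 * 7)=-11 / 1666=-0.01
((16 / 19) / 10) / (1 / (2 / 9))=16 / 855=0.02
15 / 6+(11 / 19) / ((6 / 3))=53 / 19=2.79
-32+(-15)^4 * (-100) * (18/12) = -7593782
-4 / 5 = -0.80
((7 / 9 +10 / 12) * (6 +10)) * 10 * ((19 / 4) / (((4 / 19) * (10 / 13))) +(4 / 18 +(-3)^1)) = 1108873 / 162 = 6844.90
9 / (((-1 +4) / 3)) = 9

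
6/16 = 3/8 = 0.38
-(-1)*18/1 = 18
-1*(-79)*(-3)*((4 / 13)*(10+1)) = -10428 / 13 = -802.15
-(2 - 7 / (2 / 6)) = 19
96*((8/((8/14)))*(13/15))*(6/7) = 4992/5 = 998.40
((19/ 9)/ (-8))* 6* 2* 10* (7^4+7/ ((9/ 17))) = -2064160/ 27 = -76450.37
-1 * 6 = -6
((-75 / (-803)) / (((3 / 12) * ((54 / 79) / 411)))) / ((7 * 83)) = 541150 / 1399629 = 0.39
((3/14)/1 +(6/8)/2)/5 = 33/280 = 0.12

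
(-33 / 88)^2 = 9 / 64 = 0.14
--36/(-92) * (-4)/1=36/23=1.57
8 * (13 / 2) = 52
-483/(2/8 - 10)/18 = 322/117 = 2.75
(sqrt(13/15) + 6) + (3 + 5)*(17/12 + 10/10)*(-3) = -52 + sqrt(195)/15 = -51.07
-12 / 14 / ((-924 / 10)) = 5 / 539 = 0.01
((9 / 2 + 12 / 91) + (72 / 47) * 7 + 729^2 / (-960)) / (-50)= 736641879 / 68432000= 10.76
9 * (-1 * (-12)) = 108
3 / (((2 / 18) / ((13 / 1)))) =351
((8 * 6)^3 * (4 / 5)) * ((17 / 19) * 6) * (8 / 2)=180486144 / 95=1899854.15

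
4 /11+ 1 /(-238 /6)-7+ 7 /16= -130357 /20944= -6.22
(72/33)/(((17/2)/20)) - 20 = -14.87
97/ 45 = 2.16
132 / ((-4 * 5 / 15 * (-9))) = 11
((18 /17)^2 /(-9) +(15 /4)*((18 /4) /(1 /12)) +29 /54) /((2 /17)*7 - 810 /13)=-10291619 /3118446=-3.30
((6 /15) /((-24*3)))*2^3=-2 /45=-0.04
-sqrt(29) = -5.39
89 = 89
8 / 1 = 8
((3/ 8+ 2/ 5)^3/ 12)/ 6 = 29791/ 4608000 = 0.01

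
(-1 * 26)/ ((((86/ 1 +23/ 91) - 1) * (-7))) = 169/ 3879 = 0.04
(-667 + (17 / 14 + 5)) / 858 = -841 / 1092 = -0.77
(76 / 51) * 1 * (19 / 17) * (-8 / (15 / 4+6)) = -46208 / 33813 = -1.37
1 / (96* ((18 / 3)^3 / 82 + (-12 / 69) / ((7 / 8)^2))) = 46207 / 10677120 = 0.00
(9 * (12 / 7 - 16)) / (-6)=150 / 7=21.43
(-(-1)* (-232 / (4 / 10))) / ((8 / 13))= -1885 / 2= -942.50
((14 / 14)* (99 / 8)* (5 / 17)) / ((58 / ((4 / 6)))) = 165 / 3944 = 0.04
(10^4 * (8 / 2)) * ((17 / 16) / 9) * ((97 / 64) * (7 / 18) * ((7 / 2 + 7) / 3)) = 50500625 / 5184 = 9741.63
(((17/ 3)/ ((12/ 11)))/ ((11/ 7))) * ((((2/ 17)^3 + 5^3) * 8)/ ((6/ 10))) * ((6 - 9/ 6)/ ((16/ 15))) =107473275/ 4624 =23242.49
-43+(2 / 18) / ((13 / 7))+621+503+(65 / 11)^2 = 15798889 / 14157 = 1115.98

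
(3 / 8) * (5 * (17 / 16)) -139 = -17537 / 128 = -137.01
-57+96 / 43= -2355 / 43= -54.77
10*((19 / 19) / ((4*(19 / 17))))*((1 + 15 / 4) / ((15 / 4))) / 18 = 17 / 108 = 0.16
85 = 85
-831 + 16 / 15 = -12449 / 15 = -829.93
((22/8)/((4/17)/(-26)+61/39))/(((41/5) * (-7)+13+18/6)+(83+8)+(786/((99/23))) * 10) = 1203345/1276312016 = 0.00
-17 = -17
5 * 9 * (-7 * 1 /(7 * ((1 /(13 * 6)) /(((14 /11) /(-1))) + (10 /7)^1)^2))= -53660880 /2399401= -22.36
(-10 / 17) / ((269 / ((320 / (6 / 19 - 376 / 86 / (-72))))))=-1.86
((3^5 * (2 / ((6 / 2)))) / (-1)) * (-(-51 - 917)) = -156816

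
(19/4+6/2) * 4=31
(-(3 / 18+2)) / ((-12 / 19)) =247 / 72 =3.43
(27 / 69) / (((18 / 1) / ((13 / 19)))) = 13 / 874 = 0.01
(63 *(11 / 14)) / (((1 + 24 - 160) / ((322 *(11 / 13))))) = -19481 / 195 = -99.90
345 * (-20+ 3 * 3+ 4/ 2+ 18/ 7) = -15525/ 7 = -2217.86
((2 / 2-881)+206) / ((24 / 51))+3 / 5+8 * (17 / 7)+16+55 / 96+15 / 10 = -4684339 / 3360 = -1394.15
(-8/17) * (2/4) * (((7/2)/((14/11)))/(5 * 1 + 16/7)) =-77/867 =-0.09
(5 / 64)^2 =25 / 4096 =0.01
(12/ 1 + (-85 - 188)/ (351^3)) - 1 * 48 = -36.00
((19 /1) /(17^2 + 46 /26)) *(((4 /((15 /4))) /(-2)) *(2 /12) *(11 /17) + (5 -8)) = -0.20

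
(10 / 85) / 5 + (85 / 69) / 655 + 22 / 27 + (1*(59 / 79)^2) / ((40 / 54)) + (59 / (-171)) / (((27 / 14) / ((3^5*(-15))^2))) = -7795869191437364477 / 3279816877860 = -2376922.09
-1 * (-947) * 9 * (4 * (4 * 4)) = 545472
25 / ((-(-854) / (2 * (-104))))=-2600 / 427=-6.09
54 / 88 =27 / 44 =0.61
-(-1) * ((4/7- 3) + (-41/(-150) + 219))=227687/1050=216.84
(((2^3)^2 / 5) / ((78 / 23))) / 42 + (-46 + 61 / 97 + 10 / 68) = -609551491 / 13505310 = -45.13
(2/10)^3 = 1/125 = 0.01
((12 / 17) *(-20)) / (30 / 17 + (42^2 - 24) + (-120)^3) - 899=-879413479 / 978213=-899.00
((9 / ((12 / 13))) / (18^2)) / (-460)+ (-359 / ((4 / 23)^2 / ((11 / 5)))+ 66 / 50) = -25944329333 / 993600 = -26111.44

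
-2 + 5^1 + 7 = 10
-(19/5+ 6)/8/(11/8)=-49/55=-0.89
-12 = -12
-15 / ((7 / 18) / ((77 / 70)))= -42.43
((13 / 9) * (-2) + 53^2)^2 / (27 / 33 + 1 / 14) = 98223513850 / 11097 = 8851357.47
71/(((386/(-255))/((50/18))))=-150875/1158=-130.29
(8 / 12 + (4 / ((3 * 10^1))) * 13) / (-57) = -4 / 95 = -0.04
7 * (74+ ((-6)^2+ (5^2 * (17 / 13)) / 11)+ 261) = 374346 / 143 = 2617.80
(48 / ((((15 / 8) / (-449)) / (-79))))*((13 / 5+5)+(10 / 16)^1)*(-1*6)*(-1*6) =6721896384 / 25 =268875855.36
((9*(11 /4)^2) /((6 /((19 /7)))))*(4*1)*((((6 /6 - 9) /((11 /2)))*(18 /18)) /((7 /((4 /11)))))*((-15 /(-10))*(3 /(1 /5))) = -10260 /49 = -209.39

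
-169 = -169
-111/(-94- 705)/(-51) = -37/13583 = -0.00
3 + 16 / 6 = 17 / 3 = 5.67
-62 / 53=-1.17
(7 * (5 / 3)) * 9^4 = 76545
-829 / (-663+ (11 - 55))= 829 / 707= 1.17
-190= -190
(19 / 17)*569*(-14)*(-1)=151354 / 17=8903.18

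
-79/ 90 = -0.88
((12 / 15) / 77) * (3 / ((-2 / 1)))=-6 / 385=-0.02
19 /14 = 1.36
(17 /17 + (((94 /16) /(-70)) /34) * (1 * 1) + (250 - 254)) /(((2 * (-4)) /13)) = 743171 /152320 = 4.88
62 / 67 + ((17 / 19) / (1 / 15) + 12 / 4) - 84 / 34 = 321928 / 21641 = 14.88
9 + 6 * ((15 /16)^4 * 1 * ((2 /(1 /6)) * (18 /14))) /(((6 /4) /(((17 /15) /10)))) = 825921 /57344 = 14.40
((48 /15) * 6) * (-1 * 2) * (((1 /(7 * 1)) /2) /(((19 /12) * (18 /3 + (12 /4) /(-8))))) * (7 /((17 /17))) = -1024 /475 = -2.16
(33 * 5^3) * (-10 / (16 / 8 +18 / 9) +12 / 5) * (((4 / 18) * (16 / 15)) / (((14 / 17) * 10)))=-748 / 63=-11.87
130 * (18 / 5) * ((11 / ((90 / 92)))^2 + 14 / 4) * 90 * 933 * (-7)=-178719796164 / 5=-35743959232.80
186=186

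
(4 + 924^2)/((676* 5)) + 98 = 59251/169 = 350.60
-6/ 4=-1.50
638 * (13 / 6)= 4147 / 3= 1382.33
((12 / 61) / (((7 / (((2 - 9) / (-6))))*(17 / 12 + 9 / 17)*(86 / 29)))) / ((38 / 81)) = 0.01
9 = 9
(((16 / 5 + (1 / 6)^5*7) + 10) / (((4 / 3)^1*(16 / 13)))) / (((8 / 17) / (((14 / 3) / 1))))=793999297 / 9953280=79.77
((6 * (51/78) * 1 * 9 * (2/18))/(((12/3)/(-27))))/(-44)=1377/2288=0.60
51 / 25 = 2.04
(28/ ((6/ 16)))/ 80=14/ 15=0.93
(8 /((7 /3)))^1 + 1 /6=151 /42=3.60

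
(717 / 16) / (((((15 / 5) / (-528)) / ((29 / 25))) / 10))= -457446 / 5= -91489.20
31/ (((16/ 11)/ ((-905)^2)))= 279287525/ 16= 17455470.31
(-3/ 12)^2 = 1/ 16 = 0.06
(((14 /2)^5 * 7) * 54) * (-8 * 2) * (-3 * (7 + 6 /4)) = 2592042768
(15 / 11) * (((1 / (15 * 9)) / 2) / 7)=0.00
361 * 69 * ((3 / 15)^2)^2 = 24909 / 625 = 39.85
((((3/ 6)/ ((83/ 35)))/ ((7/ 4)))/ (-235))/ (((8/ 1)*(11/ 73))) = -73/ 171644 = -0.00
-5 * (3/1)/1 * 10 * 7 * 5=-5250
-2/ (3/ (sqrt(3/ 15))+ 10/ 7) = 28/ 421 - 294 * sqrt(5)/ 2105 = -0.25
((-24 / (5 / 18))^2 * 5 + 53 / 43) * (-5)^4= 1003137125 / 43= 23328770.35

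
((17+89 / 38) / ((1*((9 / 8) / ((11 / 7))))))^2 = 2371600 / 3249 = 729.95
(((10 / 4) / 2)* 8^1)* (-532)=-5320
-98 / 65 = -1.51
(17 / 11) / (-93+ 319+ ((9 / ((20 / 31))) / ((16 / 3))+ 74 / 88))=320 / 47511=0.01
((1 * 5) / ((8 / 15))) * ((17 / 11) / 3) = 425 / 88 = 4.83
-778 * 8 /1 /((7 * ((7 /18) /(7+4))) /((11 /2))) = -6777936 /49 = -138325.22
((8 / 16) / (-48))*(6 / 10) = -1 / 160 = -0.01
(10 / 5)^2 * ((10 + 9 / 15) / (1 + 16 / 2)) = 212 / 45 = 4.71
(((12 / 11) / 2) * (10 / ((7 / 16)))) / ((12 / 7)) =80 / 11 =7.27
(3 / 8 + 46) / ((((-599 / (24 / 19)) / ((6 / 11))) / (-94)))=627732 / 125191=5.01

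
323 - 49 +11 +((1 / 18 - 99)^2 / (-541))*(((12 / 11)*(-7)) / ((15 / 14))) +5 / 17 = 16973738776 / 40972635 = 414.27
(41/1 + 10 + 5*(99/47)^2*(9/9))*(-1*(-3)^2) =-1454976/2209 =-658.66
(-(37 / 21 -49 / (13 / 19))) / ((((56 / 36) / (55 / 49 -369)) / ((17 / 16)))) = -4382886705 / 249704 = -17552.33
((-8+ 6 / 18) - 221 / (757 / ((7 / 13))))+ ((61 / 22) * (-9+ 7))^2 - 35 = -3317222 / 274791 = -12.07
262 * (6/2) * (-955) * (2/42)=-250210/7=-35744.29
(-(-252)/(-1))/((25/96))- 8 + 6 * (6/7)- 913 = -329619/175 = -1883.54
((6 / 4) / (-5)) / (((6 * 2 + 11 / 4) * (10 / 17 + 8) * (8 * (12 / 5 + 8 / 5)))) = -51 / 689120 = -0.00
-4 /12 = -1 /3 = -0.33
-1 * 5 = -5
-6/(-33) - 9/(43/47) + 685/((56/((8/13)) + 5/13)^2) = -580986473/60687792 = -9.57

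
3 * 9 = 27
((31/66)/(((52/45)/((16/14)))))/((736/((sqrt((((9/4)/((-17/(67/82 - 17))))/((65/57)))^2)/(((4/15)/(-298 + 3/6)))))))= -4748238225/3590219776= -1.32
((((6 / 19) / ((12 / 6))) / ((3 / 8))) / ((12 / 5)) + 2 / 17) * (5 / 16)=355 / 3876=0.09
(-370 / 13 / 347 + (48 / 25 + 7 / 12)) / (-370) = -3276761 / 500721000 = -0.01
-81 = -81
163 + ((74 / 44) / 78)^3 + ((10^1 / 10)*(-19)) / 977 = 804604074041453 / 4936810012992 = 162.98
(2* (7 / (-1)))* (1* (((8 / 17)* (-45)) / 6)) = 840 / 17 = 49.41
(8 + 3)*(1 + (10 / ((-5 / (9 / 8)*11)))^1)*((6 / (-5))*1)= -21 / 2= -10.50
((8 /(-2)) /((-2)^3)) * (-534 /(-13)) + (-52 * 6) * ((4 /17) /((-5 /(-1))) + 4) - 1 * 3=-1375884 /1105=-1245.14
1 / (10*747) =0.00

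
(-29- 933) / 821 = -962 / 821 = -1.17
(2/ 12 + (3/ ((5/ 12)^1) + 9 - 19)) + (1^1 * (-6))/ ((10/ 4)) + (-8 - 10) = -691/ 30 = -23.03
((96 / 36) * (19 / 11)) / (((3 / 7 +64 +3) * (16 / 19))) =2527 / 31152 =0.08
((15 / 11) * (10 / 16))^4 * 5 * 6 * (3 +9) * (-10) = -7119140625 / 3748096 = -1899.40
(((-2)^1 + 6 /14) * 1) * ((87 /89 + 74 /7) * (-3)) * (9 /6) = 712305 /8722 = 81.67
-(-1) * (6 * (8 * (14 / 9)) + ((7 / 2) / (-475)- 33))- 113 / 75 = 7629 / 190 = 40.15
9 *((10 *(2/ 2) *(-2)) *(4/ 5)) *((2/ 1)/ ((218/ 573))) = -82512/ 109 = -756.99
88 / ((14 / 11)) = 484 / 7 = 69.14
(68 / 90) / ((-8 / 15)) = -17 / 12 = -1.42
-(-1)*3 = 3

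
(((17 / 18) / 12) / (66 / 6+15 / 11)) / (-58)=-11 / 100224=-0.00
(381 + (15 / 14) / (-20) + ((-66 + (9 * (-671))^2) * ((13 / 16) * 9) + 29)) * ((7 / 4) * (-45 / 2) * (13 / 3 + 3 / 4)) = -27329704546485 / 512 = -53378329192.35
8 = 8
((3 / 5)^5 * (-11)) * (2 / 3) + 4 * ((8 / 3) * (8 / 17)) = 709118 / 159375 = 4.45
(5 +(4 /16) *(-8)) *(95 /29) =285 /29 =9.83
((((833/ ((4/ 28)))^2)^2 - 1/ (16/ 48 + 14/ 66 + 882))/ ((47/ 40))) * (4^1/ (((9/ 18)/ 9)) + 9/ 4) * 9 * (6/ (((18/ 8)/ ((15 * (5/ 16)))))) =1249941393045103313523375/ 152092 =8218324389482045824.39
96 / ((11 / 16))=1536 / 11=139.64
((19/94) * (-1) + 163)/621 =5101/19458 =0.26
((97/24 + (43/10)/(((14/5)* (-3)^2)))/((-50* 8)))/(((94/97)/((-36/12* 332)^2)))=-1418658659/131600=-10780.08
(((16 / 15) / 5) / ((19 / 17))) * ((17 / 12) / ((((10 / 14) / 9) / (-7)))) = -56644 / 2375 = -23.85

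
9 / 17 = 0.53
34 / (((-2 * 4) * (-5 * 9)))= 17 / 180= 0.09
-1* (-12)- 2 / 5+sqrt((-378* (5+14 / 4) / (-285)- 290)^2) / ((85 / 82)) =280.49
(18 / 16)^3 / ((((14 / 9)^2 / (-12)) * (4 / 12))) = -531441 / 25088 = -21.18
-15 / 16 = -0.94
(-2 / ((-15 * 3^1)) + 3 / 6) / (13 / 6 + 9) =49 / 1005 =0.05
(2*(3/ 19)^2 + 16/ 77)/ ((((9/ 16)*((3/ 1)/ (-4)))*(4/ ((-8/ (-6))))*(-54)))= 0.00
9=9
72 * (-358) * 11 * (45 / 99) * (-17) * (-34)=-74492640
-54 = -54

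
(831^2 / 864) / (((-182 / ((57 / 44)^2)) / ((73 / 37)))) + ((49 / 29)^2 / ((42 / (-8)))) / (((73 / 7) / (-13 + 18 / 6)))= -1077185124029249 / 76836673385472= -14.02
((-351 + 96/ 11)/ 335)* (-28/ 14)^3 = 6024/ 737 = 8.17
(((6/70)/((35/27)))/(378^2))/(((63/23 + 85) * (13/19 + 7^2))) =437/4116497212800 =0.00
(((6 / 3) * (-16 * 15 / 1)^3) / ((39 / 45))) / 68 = -103680000 / 221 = -469140.27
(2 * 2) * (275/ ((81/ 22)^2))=532400/ 6561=81.15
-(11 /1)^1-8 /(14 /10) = -117 /7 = -16.71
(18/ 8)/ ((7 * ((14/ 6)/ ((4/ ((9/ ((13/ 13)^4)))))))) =3/ 49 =0.06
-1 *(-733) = 733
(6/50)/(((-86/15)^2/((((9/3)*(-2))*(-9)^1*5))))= 3645/3698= 0.99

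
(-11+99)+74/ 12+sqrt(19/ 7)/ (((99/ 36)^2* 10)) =8* sqrt(133)/ 4235+565/ 6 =94.19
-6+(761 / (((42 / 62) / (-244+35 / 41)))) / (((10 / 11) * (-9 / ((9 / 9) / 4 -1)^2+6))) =862149623 / 28700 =30040.06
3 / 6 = 1 / 2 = 0.50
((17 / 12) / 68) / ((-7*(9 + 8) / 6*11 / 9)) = -9 / 10472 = -0.00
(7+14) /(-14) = -3 /2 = -1.50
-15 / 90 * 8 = -4 / 3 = -1.33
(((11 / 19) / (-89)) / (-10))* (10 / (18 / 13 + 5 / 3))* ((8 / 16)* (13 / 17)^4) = 12252669 / 33613694618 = 0.00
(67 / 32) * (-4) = -67 / 8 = -8.38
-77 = -77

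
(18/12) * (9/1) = 27/2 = 13.50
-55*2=-110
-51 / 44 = -1.16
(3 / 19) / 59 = 3 / 1121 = 0.00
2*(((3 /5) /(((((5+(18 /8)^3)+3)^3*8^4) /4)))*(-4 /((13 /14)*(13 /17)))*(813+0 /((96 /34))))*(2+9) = -769241088 /94999896485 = -0.01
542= 542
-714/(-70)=51/5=10.20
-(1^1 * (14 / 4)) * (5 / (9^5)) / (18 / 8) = -70 / 531441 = -0.00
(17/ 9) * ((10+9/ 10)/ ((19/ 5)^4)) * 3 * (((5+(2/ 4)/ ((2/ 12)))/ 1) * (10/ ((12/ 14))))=32427500/ 1172889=27.65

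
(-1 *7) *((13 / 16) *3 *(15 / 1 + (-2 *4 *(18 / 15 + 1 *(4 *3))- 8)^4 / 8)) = -3551945682831 / 10000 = -355194568.28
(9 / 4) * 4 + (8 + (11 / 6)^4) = 36673 / 1296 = 28.30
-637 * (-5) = 3185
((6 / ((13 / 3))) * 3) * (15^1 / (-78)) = -135 / 169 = -0.80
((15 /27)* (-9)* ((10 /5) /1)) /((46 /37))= -185 /23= -8.04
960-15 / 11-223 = 8092 / 11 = 735.64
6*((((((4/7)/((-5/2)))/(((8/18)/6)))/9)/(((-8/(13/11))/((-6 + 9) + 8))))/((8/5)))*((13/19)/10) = 1521/10640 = 0.14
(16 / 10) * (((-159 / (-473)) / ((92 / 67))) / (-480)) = -3551 / 4351600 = -0.00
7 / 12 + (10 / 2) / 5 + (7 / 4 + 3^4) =253 / 3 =84.33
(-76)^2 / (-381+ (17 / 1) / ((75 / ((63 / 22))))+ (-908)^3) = -3176800 / 411737530793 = -0.00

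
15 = 15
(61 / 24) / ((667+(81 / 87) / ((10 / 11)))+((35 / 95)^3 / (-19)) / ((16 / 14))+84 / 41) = 0.00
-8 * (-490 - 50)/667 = 4320/667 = 6.48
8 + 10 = 18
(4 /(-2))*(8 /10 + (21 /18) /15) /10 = -79 /450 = -0.18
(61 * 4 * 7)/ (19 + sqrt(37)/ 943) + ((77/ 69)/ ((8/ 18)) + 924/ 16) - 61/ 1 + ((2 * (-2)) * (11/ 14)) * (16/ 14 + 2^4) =455828197730/ 12921008793 - 57523 * sqrt(37)/ 11464959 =35.25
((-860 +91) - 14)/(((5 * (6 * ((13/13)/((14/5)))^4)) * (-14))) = 358092/3125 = 114.59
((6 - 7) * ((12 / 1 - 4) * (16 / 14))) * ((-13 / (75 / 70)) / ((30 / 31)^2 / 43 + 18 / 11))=29091392 / 434835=66.90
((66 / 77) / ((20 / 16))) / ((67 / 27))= 648 / 2345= 0.28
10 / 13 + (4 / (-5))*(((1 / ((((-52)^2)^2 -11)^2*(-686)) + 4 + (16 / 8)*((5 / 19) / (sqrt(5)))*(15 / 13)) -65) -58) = 95.75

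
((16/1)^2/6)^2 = 16384/9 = 1820.44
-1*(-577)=577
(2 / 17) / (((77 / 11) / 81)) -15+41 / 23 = -32450 / 2737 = -11.86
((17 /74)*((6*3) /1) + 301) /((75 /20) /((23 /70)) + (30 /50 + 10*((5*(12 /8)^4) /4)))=41547200 /10252071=4.05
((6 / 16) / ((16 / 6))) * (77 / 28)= 0.39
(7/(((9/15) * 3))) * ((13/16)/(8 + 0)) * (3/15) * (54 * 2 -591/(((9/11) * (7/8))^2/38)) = -3452.81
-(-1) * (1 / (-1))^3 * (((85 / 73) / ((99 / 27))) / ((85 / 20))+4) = -3272 / 803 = -4.07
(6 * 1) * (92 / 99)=5.58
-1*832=-832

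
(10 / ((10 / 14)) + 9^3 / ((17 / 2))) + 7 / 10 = 100.46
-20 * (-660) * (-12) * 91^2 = -1311710400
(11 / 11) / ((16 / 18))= 9 / 8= 1.12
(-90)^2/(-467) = -8100/467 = -17.34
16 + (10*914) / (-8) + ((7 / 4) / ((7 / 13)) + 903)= -881 / 4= -220.25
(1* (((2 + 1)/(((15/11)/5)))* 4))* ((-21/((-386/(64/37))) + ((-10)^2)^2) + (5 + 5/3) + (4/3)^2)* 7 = 198117539312/64269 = 3082629.87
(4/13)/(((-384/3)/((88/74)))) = -11/3848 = -0.00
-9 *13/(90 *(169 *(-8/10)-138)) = 13/2732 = 0.00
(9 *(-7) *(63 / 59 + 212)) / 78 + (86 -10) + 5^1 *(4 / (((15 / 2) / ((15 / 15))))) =-33073 / 354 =-93.43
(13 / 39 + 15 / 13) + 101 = 102.49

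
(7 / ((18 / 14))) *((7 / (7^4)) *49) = 7 / 9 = 0.78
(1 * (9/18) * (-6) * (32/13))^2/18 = 512/169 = 3.03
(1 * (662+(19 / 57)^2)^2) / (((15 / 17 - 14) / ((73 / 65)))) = -44067514121 / 1174095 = -37533.18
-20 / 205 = -4 / 41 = -0.10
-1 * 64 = -64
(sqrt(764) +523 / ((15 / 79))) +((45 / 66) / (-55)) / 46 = 2782.11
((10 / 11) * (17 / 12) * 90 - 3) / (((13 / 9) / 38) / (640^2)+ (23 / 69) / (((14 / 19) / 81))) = 1217883340800 / 395244749801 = 3.08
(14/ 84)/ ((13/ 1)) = 1/ 78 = 0.01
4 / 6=2 / 3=0.67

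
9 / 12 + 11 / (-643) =1885 / 2572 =0.73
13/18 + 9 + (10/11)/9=1945/198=9.82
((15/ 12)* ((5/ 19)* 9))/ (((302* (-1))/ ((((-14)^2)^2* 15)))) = -16206750/ 2869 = -5648.92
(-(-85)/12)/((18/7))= 595/216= 2.75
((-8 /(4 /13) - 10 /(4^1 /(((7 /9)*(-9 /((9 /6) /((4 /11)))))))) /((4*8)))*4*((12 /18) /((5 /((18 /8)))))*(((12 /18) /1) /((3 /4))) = -359 /495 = -0.73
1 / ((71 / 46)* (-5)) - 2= -756 / 355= -2.13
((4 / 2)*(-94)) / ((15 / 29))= -5452 / 15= -363.47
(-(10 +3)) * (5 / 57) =-65 / 57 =-1.14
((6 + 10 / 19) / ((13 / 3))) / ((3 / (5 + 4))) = 1116 / 247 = 4.52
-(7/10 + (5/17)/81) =-9689/13770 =-0.70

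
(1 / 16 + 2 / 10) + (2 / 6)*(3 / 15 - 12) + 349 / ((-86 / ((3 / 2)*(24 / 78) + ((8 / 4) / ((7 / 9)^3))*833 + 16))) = -13560673433 / 939120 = -14439.77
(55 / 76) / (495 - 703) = -0.00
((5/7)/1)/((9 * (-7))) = -5/441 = -0.01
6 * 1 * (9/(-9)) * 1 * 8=-48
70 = 70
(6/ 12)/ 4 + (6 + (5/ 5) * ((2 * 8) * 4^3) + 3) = 8265/ 8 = 1033.12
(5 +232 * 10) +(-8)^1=2317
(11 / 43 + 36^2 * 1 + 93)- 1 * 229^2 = -2195225 / 43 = -51051.74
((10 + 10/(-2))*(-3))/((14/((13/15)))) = -13/14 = -0.93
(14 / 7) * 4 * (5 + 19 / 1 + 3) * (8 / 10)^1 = 864 / 5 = 172.80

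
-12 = -12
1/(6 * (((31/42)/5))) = 35/31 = 1.13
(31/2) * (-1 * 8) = -124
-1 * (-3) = 3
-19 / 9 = -2.11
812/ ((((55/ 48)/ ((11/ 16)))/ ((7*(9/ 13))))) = 153468/ 65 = 2361.05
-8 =-8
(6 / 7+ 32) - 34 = -8 / 7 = -1.14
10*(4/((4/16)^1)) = 160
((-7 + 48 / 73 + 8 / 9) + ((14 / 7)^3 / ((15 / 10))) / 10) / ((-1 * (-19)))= -16163 / 62415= -0.26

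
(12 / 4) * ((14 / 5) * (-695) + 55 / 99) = -17509 / 3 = -5836.33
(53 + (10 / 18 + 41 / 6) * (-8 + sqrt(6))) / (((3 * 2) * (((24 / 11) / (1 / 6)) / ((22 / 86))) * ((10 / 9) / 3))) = -1331 / 24768 + 16093 * sqrt(6) / 247680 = 0.11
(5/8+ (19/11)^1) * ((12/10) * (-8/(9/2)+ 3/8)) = -6969/1760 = -3.96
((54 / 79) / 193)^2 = 2916 / 232471009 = 0.00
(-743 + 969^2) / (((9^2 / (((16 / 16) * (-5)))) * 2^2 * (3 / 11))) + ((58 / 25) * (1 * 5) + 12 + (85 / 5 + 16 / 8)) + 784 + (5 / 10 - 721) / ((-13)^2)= -10732065884 / 205335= -52266.13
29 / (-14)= -2.07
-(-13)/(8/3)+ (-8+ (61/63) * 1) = -2.16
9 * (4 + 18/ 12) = 99/ 2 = 49.50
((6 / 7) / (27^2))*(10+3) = 26 / 1701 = 0.02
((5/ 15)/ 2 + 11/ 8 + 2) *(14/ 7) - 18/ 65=5309/ 780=6.81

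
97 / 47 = 2.06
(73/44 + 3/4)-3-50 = -1113/22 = -50.59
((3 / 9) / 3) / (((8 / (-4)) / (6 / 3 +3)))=-5 / 18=-0.28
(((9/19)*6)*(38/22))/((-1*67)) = -54/737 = -0.07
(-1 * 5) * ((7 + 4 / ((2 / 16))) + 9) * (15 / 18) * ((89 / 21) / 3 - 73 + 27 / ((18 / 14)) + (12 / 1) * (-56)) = 9104600 / 63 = 144517.46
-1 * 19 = -19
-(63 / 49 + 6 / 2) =-30 / 7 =-4.29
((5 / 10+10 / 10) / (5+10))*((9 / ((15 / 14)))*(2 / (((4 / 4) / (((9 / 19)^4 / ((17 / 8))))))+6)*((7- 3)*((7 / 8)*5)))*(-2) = -1969464546 / 11077285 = -177.79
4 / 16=1 / 4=0.25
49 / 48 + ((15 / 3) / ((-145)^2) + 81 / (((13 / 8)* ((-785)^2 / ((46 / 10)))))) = 1651597210697 / 1616925102000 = 1.02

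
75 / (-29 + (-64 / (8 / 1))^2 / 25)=-2.84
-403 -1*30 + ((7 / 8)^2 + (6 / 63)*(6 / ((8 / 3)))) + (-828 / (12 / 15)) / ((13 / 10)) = -1228.17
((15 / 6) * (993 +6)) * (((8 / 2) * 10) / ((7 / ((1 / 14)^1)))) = 49950 / 49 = 1019.39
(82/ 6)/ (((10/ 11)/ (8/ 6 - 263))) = -70807/ 18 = -3933.72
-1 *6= -6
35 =35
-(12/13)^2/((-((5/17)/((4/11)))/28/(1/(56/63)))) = 308448/9295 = 33.18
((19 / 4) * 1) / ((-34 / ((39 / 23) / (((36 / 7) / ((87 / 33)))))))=-0.12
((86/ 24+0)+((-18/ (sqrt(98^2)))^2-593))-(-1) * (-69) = -18969329/ 28812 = -658.38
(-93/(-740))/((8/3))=279/5920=0.05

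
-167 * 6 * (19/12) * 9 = -28557/2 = -14278.50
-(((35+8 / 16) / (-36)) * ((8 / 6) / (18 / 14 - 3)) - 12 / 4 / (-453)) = -75695 / 97848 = -0.77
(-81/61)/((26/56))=-2268/793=-2.86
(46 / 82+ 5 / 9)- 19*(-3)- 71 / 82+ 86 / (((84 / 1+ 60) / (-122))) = -23041 / 1476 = -15.61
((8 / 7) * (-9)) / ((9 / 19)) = -152 / 7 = -21.71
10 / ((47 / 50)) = 500 / 47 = 10.64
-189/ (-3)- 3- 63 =-3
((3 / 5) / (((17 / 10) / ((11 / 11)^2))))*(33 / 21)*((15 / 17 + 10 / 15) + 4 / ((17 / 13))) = 5170 / 2023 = 2.56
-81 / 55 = -1.47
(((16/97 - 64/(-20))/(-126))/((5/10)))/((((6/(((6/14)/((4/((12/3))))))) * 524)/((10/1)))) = -136/1867929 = -0.00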